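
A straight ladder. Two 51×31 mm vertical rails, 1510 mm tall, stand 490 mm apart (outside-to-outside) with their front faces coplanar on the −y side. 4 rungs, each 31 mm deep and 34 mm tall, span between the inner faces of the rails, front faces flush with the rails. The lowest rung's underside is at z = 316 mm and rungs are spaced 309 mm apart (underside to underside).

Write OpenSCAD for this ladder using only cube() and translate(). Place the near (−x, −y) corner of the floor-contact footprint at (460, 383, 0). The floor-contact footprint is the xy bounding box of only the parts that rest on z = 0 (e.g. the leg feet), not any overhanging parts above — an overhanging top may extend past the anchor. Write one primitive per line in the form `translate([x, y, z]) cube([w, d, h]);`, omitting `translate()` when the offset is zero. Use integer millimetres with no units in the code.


translate([460, 383, 0]) cube([51, 31, 1510]);
translate([899, 383, 0]) cube([51, 31, 1510]);
translate([511, 383, 316]) cube([388, 31, 34]);
translate([511, 383, 625]) cube([388, 31, 34]);
translate([511, 383, 934]) cube([388, 31, 34]);
translate([511, 383, 1243]) cube([388, 31, 34]);


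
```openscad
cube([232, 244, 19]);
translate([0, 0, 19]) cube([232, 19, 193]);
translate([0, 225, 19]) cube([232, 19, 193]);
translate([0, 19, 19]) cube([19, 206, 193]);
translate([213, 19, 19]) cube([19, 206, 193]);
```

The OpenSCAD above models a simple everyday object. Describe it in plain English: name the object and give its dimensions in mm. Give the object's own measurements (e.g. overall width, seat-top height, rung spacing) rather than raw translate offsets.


An open-topped rectangular box: outside dimensions 232×244×212 mm, with a uniform wall and base thickness of 19 mm. The base is a full 232×244 slab on the floor; four walls sit on top of the base. The front and back walls (the −y and +y sides) span the full width; the two side walls fit between them.


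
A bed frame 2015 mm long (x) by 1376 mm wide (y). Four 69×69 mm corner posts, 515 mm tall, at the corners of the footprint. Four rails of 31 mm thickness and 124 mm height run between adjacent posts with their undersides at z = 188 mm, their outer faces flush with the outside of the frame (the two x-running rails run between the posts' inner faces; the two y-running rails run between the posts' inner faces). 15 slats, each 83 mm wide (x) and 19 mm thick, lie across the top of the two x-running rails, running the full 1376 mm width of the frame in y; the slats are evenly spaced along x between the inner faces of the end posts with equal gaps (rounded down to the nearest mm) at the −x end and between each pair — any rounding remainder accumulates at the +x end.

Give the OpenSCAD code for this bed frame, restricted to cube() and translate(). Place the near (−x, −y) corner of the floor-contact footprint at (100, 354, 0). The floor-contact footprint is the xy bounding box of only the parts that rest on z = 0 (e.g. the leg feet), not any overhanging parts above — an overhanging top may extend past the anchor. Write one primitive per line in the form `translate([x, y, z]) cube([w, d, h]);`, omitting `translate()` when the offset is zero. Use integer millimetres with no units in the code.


translate([100, 354, 0]) cube([69, 69, 515]);
translate([100, 1661, 0]) cube([69, 69, 515]);
translate([2046, 354, 0]) cube([69, 69, 515]);
translate([2046, 1661, 0]) cube([69, 69, 515]);
translate([169, 354, 188]) cube([1877, 31, 124]);
translate([169, 1699, 188]) cube([1877, 31, 124]);
translate([100, 423, 188]) cube([31, 1238, 124]);
translate([2084, 423, 188]) cube([31, 1238, 124]);
translate([208, 354, 312]) cube([83, 1376, 19]);
translate([330, 354, 312]) cube([83, 1376, 19]);
translate([452, 354, 312]) cube([83, 1376, 19]);
translate([574, 354, 312]) cube([83, 1376, 19]);
translate([696, 354, 312]) cube([83, 1376, 19]);
translate([818, 354, 312]) cube([83, 1376, 19]);
translate([940, 354, 312]) cube([83, 1376, 19]);
translate([1062, 354, 312]) cube([83, 1376, 19]);
translate([1184, 354, 312]) cube([83, 1376, 19]);
translate([1306, 354, 312]) cube([83, 1376, 19]);
translate([1428, 354, 312]) cube([83, 1376, 19]);
translate([1550, 354, 312]) cube([83, 1376, 19]);
translate([1672, 354, 312]) cube([83, 1376, 19]);
translate([1794, 354, 312]) cube([83, 1376, 19]);
translate([1916, 354, 312]) cube([83, 1376, 19]);


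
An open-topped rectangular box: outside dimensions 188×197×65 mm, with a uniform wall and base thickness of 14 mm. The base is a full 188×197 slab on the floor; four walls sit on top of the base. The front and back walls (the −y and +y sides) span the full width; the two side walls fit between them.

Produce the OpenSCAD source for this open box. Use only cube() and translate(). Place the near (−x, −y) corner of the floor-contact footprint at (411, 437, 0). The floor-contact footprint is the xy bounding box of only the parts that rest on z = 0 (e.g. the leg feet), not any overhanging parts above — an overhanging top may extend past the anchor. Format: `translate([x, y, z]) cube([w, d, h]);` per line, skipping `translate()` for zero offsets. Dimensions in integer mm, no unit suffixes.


translate([411, 437, 0]) cube([188, 197, 14]);
translate([411, 437, 14]) cube([188, 14, 51]);
translate([411, 620, 14]) cube([188, 14, 51]);
translate([411, 451, 14]) cube([14, 169, 51]);
translate([585, 451, 14]) cube([14, 169, 51]);


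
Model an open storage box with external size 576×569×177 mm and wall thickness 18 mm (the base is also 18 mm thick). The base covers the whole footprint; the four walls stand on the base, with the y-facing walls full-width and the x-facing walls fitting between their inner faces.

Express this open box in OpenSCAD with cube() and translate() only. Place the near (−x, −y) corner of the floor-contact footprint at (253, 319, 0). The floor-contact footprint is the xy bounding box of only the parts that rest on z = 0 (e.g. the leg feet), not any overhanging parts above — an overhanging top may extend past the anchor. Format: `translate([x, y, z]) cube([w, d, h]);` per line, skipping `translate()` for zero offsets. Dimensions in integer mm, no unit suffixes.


translate([253, 319, 0]) cube([576, 569, 18]);
translate([253, 319, 18]) cube([576, 18, 159]);
translate([253, 870, 18]) cube([576, 18, 159]);
translate([253, 337, 18]) cube([18, 533, 159]);
translate([811, 337, 18]) cube([18, 533, 159]);


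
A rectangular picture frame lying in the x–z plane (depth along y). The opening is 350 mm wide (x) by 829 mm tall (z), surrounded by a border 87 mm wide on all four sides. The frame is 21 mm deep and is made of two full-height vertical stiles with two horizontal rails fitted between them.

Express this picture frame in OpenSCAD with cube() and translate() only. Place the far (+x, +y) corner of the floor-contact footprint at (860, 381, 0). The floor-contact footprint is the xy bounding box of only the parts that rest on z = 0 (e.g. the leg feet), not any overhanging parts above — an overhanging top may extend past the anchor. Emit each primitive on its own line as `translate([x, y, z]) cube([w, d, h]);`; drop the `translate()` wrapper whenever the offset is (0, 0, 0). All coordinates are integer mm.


translate([336, 360, 0]) cube([87, 21, 1003]);
translate([773, 360, 0]) cube([87, 21, 1003]);
translate([423, 360, 0]) cube([350, 21, 87]);
translate([423, 360, 916]) cube([350, 21, 87]);


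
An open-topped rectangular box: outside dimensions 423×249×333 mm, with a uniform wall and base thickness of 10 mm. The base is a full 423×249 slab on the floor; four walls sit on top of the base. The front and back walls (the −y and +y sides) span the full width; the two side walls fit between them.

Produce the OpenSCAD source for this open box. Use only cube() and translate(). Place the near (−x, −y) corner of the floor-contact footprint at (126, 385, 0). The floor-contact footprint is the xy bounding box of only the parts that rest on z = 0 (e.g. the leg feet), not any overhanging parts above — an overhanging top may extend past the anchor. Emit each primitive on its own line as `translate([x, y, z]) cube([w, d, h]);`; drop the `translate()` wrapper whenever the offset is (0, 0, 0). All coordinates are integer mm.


translate([126, 385, 0]) cube([423, 249, 10]);
translate([126, 385, 10]) cube([423, 10, 323]);
translate([126, 624, 10]) cube([423, 10, 323]);
translate([126, 395, 10]) cube([10, 229, 323]);
translate([539, 395, 10]) cube([10, 229, 323]);


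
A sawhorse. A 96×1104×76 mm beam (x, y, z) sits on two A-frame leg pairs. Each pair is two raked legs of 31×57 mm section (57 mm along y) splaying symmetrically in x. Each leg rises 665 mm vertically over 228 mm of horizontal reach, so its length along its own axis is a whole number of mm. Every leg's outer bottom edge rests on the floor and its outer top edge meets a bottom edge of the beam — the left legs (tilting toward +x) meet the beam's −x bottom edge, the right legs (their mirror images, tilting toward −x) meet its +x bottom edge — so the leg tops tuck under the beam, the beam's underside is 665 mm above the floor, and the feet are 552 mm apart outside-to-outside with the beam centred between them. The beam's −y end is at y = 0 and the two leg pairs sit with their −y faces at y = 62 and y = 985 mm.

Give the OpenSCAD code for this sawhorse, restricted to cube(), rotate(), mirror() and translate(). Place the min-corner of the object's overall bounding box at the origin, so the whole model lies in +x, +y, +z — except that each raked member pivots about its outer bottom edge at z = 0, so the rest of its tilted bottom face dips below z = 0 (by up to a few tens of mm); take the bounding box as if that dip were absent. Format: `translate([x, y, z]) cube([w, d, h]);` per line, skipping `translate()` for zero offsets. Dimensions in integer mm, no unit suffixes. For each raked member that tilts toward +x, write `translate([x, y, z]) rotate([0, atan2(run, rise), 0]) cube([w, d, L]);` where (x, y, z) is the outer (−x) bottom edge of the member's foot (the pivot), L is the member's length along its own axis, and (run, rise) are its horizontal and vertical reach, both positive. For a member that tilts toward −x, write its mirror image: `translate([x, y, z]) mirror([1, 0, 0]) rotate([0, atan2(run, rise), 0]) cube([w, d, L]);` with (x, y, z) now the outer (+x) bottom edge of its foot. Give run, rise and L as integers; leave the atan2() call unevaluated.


translate([228, 0, 665]) cube([96, 1104, 76]);
translate([0, 62, 0]) rotate([0, atan2(228, 665), 0]) cube([31, 57, 703]);
translate([552, 62, 0]) mirror([1, 0, 0]) rotate([0, atan2(228, 665), 0]) cube([31, 57, 703]);
translate([0, 985, 0]) rotate([0, atan2(228, 665), 0]) cube([31, 57, 703]);
translate([552, 985, 0]) mirror([1, 0, 0]) rotate([0, atan2(228, 665), 0]) cube([31, 57, 703]);


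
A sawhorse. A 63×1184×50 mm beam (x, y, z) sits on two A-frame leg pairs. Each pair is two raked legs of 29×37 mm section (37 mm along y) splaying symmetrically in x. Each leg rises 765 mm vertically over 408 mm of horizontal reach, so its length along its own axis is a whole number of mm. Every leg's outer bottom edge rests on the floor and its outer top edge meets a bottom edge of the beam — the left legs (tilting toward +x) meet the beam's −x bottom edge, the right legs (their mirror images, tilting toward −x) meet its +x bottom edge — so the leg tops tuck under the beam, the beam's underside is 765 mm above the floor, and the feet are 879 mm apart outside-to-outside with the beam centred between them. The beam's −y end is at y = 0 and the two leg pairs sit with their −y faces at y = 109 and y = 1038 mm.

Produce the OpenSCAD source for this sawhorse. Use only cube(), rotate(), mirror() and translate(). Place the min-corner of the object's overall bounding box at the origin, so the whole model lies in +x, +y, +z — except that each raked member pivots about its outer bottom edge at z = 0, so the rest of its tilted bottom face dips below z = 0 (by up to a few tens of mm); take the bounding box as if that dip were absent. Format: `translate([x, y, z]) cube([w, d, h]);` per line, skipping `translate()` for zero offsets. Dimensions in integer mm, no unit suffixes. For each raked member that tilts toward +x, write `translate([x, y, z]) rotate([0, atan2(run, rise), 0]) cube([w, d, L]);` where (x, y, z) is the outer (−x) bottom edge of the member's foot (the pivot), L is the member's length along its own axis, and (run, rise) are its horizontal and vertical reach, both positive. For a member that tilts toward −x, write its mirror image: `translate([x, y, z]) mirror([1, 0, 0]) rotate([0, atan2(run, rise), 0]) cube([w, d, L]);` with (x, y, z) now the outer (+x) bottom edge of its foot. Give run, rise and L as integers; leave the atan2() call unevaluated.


translate([408, 0, 765]) cube([63, 1184, 50]);
translate([0, 109, 0]) rotate([0, atan2(408, 765), 0]) cube([29, 37, 867]);
translate([879, 109, 0]) mirror([1, 0, 0]) rotate([0, atan2(408, 765), 0]) cube([29, 37, 867]);
translate([0, 1038, 0]) rotate([0, atan2(408, 765), 0]) cube([29, 37, 867]);
translate([879, 1038, 0]) mirror([1, 0, 0]) rotate([0, atan2(408, 765), 0]) cube([29, 37, 867]);


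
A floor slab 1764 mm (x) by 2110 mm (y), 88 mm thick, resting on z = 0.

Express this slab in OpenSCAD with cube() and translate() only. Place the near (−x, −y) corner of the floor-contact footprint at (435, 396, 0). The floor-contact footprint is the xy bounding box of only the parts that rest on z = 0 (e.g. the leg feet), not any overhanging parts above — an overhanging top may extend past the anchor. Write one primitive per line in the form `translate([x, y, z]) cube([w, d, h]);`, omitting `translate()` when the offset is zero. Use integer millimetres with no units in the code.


translate([435, 396, 0]) cube([1764, 2110, 88]);


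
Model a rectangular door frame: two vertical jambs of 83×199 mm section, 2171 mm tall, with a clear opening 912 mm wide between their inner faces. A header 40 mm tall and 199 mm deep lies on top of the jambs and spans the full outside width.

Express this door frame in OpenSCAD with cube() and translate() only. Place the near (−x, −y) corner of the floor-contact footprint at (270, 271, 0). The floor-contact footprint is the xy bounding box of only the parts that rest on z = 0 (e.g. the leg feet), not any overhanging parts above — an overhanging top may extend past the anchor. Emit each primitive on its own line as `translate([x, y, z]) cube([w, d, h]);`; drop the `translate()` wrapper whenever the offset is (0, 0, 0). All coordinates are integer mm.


translate([270, 271, 0]) cube([83, 199, 2171]);
translate([1265, 271, 0]) cube([83, 199, 2171]);
translate([270, 271, 2171]) cube([1078, 199, 40]);


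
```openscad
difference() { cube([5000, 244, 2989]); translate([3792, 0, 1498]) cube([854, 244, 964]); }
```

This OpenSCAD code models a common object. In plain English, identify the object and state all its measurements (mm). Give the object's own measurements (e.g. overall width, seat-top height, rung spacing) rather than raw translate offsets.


A wall 5000 mm long (x), 244 mm thick (y), 2989 mm tall, with a rectangular window opening cut through it. The opening is 854 mm wide and 964 mm tall; its sill is at z = 1498 mm and its near (−x) edge is 3792 mm from the wall's −x end. The opening passes through the full wall thickness.


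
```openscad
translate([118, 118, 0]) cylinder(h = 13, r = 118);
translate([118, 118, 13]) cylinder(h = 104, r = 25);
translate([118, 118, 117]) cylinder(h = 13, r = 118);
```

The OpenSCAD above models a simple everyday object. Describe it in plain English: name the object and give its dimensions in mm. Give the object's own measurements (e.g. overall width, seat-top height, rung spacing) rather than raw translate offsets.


A spool: two coaxial disc flanges of radius 118 mm and thickness 13 mm, joined by a core cylinder of radius 25 mm and height 104 mm. The lower flange rests on z = 0 and the three cylinders share a vertical axis.


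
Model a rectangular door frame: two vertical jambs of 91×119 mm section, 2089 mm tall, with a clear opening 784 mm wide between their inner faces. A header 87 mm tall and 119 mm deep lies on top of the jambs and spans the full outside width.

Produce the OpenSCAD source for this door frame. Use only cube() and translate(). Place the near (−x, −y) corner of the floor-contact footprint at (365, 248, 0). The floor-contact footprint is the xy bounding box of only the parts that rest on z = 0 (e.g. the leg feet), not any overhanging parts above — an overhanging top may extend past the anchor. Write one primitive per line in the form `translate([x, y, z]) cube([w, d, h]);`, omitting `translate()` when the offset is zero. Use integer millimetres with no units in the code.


translate([365, 248, 0]) cube([91, 119, 2089]);
translate([1240, 248, 0]) cube([91, 119, 2089]);
translate([365, 248, 2089]) cube([966, 119, 87]);


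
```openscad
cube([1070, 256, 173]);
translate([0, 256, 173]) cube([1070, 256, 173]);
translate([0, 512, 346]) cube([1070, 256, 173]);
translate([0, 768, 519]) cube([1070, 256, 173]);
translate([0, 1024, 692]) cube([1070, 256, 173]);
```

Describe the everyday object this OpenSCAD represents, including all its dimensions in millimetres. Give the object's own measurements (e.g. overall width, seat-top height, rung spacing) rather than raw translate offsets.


A straight staircase of 5 solid steps. Each step is 1070 mm wide (x), 256 mm deep (y, the going) and 173 mm tall (the rise). The first step rests on the floor; each subsequent step sits one going further in +y and one rise higher in +z, directly behind and above the previous step with no overlap.


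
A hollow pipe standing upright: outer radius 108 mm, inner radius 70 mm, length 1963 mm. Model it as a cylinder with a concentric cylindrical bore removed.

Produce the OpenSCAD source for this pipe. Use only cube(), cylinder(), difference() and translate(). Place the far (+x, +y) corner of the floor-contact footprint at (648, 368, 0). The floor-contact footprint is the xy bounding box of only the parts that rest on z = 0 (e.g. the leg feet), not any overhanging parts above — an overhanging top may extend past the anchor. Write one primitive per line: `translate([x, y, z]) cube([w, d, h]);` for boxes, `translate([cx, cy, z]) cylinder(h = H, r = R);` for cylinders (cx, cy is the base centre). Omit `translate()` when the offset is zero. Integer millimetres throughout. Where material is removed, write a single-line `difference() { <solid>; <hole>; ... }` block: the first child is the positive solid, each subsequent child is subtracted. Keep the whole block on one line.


difference() { translate([540, 260, 0]) cylinder(h = 1963, r = 108); translate([540, 260, 0]) cylinder(h = 1963, r = 70); }


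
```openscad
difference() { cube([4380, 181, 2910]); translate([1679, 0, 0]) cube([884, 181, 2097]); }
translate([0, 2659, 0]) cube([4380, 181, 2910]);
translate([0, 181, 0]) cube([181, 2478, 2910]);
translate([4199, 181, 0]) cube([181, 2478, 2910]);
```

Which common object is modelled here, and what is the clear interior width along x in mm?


A single room. The interior width is 4018 mm.

Four walls enclosing a rectangle with a door in the front wall — a room. Outside width 4380 minus two 181 mm walls gives 4018 mm.


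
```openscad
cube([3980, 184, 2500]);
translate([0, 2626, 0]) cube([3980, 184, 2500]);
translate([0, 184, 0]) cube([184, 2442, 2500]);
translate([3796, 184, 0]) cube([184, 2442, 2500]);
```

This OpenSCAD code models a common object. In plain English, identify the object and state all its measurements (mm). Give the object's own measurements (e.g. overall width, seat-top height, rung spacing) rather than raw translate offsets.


The wall frame of a small rectangular building: four walls, each 2500 mm tall and 184 mm thick, enclosing a footprint 3980 mm (x) by 2810 mm (y) outside-to-outside, with no floor or roof. The front and back walls (the −y and +y sides) span the full width; the two side walls fit between them.


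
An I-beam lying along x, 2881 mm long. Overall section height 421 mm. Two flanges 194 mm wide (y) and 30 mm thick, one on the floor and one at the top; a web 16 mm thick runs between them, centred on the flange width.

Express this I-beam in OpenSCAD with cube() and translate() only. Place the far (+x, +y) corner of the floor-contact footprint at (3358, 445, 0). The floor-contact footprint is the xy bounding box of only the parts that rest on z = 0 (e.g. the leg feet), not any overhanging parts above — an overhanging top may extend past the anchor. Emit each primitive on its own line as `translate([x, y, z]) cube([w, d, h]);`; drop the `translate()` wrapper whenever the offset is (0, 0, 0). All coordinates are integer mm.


translate([477, 251, 0]) cube([2881, 194, 30]);
translate([477, 340, 30]) cube([2881, 16, 361]);
translate([477, 251, 391]) cube([2881, 194, 30]);


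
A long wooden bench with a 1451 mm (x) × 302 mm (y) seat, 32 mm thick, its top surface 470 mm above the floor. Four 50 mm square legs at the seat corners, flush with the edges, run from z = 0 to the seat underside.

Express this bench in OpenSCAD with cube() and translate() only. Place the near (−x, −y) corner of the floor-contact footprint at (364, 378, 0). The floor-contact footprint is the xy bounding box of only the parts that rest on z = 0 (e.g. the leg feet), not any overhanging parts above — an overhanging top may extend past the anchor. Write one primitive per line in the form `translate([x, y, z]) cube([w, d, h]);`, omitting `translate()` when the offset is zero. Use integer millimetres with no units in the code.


// leg_h = 470 − 32 = 438
translate([364, 378, 438]) cube([1451, 302, 32]);
translate([364, 378, 0]) cube([50, 50, 438]);
translate([364, 630, 0]) cube([50, 50, 438]);
translate([1765, 378, 0]) cube([50, 50, 438]);
translate([1765, 630, 0]) cube([50, 50, 438]);


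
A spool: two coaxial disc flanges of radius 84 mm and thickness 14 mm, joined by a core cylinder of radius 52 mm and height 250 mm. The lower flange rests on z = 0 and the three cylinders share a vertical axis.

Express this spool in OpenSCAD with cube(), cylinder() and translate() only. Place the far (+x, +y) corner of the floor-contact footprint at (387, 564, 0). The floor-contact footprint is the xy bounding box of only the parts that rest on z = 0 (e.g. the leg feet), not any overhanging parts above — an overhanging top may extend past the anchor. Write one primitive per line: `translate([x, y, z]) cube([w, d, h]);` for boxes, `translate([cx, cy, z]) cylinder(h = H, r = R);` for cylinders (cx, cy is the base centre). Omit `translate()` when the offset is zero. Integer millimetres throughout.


translate([303, 480, 0]) cylinder(h = 14, r = 84);
translate([303, 480, 14]) cylinder(h = 250, r = 52);
translate([303, 480, 264]) cylinder(h = 14, r = 84);


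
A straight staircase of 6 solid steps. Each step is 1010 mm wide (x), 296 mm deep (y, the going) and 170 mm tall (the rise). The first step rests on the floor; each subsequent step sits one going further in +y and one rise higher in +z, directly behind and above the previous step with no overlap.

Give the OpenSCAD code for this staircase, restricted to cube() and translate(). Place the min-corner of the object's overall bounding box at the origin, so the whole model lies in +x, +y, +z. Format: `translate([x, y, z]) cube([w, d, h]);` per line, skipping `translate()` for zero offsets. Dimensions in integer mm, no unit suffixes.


cube([1010, 296, 170]);
translate([0, 296, 170]) cube([1010, 296, 170]);
translate([0, 592, 340]) cube([1010, 296, 170]);
translate([0, 888, 510]) cube([1010, 296, 170]);
translate([0, 1184, 680]) cube([1010, 296, 170]);
translate([0, 1480, 850]) cube([1010, 296, 170]);


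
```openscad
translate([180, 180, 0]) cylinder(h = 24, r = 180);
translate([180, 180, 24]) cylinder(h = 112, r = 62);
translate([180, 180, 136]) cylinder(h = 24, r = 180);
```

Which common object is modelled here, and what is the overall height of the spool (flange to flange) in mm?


A spool. The overall height is 160 mm.

Three coaxial cylinders, large–small–large — a spool. Two 24 mm flanges and a 112 mm core give 24 + 112 + 24 = 160 mm.


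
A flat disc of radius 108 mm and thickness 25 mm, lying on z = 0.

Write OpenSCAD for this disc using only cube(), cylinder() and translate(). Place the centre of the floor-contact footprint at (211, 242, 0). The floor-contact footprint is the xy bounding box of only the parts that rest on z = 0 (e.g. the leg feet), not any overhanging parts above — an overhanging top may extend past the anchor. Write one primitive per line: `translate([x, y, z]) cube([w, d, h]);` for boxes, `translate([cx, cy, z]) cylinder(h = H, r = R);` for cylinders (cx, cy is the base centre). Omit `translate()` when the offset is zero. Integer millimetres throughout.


translate([211, 242, 0]) cylinder(h = 25, r = 108);


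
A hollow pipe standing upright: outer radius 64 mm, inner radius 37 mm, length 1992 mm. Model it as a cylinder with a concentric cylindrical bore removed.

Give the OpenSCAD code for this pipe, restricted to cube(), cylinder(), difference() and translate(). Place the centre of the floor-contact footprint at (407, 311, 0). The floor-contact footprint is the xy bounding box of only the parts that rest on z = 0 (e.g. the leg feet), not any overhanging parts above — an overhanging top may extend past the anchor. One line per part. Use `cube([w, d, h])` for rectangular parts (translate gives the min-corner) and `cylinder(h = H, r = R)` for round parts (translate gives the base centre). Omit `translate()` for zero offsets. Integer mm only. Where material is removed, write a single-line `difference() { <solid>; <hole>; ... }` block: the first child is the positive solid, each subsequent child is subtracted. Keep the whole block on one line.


difference() { translate([407, 311, 0]) cylinder(h = 1992, r = 64); translate([407, 311, 0]) cylinder(h = 1992, r = 37); }


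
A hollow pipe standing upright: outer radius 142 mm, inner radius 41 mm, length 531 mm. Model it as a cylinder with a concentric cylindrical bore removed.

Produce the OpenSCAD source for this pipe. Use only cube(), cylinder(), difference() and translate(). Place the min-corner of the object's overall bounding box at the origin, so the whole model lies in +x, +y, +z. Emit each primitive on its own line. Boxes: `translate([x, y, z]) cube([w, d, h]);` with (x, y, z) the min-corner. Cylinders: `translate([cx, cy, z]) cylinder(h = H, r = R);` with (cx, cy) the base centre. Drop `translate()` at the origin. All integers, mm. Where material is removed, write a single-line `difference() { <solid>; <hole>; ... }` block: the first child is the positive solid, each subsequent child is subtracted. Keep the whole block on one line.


difference() { translate([142, 142, 0]) cylinder(h = 531, r = 142); translate([142, 142, 0]) cylinder(h = 531, r = 41); }


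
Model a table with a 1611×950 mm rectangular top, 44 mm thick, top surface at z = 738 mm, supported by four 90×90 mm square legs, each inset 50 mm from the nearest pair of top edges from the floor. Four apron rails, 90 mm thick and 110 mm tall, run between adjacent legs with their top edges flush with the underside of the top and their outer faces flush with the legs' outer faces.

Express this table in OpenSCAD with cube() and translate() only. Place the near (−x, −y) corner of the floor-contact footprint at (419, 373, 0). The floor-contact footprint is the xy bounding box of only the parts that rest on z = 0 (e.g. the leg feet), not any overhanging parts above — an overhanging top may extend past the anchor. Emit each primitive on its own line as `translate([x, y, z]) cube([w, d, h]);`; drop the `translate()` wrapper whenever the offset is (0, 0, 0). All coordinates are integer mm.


translate([369, 323, 694]) cube([1611, 950, 44]);
translate([419, 373, 0]) cube([90, 90, 694]);
translate([1840, 373, 0]) cube([90, 90, 694]);
translate([419, 1133, 0]) cube([90, 90, 694]);
translate([1840, 1133, 0]) cube([90, 90, 694]);
translate([509, 373, 584]) cube([1331, 90, 110]);
translate([509, 1133, 584]) cube([1331, 90, 110]);
translate([419, 463, 584]) cube([90, 670, 110]);
translate([1840, 463, 584]) cube([90, 670, 110]);


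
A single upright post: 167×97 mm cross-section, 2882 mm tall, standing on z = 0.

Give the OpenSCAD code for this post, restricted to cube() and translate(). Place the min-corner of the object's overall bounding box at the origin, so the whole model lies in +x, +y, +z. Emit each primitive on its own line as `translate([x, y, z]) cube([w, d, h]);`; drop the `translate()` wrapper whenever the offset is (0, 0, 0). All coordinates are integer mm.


cube([167, 97, 2882]);


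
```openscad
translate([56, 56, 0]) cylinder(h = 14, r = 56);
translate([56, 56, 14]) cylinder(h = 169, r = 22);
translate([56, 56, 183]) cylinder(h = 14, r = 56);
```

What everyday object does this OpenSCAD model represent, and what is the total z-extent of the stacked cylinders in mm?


A spool. The overall height is 197 mm.

Three coaxial cylinders, large–small–large — a spool. Two 14 mm flanges and a 169 mm core give 14 + 169 + 14 = 197 mm.


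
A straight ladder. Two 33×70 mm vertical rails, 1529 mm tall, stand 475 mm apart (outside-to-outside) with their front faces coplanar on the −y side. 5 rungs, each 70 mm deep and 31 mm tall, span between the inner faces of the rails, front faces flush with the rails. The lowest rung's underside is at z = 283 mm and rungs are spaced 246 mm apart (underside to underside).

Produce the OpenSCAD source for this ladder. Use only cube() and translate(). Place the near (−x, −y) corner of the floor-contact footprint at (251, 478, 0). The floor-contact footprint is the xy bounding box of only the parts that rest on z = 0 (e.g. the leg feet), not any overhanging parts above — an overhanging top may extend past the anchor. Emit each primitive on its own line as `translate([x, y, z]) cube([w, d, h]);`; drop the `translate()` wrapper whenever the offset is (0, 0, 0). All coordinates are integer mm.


translate([251, 478, 0]) cube([33, 70, 1529]);
translate([693, 478, 0]) cube([33, 70, 1529]);
translate([284, 478, 283]) cube([409, 70, 31]);
translate([284, 478, 529]) cube([409, 70, 31]);
translate([284, 478, 775]) cube([409, 70, 31]);
translate([284, 478, 1021]) cube([409, 70, 31]);
translate([284, 478, 1267]) cube([409, 70, 31]);


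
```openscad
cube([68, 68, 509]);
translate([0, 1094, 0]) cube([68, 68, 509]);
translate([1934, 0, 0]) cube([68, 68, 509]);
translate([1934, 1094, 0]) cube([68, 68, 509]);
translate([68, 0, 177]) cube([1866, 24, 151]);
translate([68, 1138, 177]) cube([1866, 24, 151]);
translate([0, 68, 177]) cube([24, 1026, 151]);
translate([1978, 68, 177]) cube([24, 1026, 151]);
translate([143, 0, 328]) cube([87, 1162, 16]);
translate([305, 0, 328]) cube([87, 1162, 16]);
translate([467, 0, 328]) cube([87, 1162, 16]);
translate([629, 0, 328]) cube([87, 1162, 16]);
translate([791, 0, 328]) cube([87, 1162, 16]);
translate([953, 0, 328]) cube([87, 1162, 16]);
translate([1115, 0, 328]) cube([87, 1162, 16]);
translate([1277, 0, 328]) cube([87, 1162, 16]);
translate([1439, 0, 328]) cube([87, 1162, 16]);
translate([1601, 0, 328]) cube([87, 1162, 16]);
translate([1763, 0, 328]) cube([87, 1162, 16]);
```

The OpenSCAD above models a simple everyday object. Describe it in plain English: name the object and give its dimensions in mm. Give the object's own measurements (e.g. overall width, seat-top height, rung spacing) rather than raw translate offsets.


A bed frame 2002 mm long (x) by 1162 mm wide (y). Four 68×68 mm corner posts, 509 mm tall, at the corners of the footprint. Four rails of 24 mm thickness and 151 mm height run between adjacent posts with their undersides at z = 177 mm, their outer faces flush with the outside of the frame (the two x-running rails run between the posts' inner faces; the two y-running rails run between the posts' inner faces). 11 slats, each 87 mm wide (x) and 16 mm thick, lie across the top of the two x-running rails, running the full 1162 mm width of the frame in y; along x they sit between the end posts with a 75 mm gap after the −x posts and between neighbouring slats, leaving 84 mm before the +x posts.


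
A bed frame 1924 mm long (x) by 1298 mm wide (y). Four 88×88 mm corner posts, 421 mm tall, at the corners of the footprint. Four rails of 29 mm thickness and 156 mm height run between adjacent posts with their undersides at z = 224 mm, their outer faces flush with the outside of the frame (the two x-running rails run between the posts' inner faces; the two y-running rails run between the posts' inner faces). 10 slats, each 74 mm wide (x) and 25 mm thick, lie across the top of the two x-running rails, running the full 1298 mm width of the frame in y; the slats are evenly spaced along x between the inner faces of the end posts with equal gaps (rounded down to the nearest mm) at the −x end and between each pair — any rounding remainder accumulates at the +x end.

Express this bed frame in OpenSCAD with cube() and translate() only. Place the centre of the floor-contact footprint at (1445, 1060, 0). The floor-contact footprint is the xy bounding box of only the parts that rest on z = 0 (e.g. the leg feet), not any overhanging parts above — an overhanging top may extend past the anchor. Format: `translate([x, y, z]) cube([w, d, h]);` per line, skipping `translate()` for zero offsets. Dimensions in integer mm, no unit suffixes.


translate([483, 411, 0]) cube([88, 88, 421]);
translate([483, 1621, 0]) cube([88, 88, 421]);
translate([2319, 411, 0]) cube([88, 88, 421]);
translate([2319, 1621, 0]) cube([88, 88, 421]);
translate([571, 411, 224]) cube([1748, 29, 156]);
translate([571, 1680, 224]) cube([1748, 29, 156]);
translate([483, 499, 224]) cube([29, 1122, 156]);
translate([2378, 499, 224]) cube([29, 1122, 156]);
translate([662, 411, 380]) cube([74, 1298, 25]);
translate([827, 411, 380]) cube([74, 1298, 25]);
translate([992, 411, 380]) cube([74, 1298, 25]);
translate([1157, 411, 380]) cube([74, 1298, 25]);
translate([1322, 411, 380]) cube([74, 1298, 25]);
translate([1487, 411, 380]) cube([74, 1298, 25]);
translate([1652, 411, 380]) cube([74, 1298, 25]);
translate([1817, 411, 380]) cube([74, 1298, 25]);
translate([1982, 411, 380]) cube([74, 1298, 25]);
translate([2147, 411, 380]) cube([74, 1298, 25]);


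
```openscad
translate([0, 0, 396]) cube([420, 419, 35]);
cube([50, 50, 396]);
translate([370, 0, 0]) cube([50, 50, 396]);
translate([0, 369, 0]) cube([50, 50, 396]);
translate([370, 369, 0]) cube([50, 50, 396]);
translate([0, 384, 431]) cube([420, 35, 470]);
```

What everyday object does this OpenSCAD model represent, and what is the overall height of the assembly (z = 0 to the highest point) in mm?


A chair. The overall height is 901 mm.

A slab on four corner posts with a tall panel at the back — a chair. The seat slab sits at z = 396 with thickness 35, and the 470 mm backrest starts at the seat top, so the overall height is 396 + 35 + 470 = 901 mm.


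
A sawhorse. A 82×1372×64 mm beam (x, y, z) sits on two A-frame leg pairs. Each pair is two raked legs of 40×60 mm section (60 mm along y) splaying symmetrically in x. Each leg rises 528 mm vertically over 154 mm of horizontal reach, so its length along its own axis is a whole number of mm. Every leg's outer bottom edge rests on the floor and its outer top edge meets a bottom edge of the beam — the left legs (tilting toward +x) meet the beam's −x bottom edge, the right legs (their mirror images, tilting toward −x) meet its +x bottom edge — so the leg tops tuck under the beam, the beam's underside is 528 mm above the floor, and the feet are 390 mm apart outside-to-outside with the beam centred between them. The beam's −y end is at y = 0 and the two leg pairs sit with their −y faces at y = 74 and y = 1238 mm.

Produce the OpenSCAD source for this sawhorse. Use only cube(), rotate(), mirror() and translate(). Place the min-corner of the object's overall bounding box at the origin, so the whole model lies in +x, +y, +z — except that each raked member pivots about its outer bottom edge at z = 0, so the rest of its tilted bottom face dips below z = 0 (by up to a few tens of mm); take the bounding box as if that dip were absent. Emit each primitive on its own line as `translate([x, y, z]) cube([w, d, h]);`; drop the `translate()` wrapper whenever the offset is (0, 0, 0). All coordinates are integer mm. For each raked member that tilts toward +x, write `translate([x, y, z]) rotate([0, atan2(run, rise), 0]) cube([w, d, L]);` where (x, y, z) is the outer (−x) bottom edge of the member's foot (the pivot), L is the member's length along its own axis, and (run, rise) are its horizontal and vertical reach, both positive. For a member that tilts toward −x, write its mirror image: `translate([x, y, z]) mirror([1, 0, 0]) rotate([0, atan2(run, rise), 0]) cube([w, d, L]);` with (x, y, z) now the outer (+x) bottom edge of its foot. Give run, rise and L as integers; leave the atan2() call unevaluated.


// leg length = √(154² + 528²) = 550
// right-leg outer foot x = 2·154 + 82 = 390
// beam min-corner = (154, 0, 528)
translate([154, 0, 528]) cube([82, 1372, 64]);
translate([0, 74, 0]) rotate([0, atan2(154, 528), 0]) cube([40, 60, 550]);
translate([390, 74, 0]) mirror([1, 0, 0]) rotate([0, atan2(154, 528), 0]) cube([40, 60, 550]);
translate([0, 1238, 0]) rotate([0, atan2(154, 528), 0]) cube([40, 60, 550]);
translate([390, 1238, 0]) mirror([1, 0, 0]) rotate([0, atan2(154, 528), 0]) cube([40, 60, 550]);


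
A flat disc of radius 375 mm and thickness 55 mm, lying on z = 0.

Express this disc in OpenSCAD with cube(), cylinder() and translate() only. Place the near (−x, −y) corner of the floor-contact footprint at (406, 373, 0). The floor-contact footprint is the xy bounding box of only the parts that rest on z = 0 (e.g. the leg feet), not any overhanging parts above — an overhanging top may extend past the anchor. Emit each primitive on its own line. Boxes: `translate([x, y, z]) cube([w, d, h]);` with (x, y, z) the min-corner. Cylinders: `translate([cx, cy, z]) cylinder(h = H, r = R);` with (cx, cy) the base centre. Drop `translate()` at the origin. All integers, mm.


translate([781, 748, 0]) cylinder(h = 55, r = 375);


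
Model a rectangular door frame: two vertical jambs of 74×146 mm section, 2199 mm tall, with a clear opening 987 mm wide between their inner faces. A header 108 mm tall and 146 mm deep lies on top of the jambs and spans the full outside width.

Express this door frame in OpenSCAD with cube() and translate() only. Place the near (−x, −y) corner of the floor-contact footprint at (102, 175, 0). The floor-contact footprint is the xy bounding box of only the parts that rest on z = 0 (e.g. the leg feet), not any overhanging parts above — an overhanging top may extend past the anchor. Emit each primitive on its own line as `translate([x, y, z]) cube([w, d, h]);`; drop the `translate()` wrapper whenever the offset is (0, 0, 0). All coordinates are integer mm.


translate([102, 175, 0]) cube([74, 146, 2199]);
translate([1163, 175, 0]) cube([74, 146, 2199]);
translate([102, 175, 2199]) cube([1135, 146, 108]);


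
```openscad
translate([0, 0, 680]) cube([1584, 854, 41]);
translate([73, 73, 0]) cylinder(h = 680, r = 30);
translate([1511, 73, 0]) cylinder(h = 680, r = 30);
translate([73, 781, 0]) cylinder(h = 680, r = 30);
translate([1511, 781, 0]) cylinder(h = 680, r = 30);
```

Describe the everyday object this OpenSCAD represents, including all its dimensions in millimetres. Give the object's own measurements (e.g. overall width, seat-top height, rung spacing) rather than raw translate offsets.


A table: top 1584 mm (x) × 854 mm (y), 41 mm thick, upper face at z = 721 mm, on four round legs of 60 mm diameter, each leg's bounding box inset 43 mm from the nearest pair of top edges from z = 0 to the bottom of the top.


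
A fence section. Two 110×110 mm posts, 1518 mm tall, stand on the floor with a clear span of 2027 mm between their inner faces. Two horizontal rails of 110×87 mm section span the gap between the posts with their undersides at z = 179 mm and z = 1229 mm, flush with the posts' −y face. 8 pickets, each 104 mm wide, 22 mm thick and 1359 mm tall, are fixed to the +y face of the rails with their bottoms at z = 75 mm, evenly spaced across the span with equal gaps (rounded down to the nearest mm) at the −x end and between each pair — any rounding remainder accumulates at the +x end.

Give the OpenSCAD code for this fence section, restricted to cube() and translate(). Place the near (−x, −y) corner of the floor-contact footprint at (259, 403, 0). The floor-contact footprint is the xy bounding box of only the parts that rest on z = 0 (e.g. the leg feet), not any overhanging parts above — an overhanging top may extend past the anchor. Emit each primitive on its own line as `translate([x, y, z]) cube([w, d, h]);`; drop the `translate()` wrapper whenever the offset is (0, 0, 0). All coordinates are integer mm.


translate([259, 403, 0]) cube([110, 110, 1518]);
translate([2396, 403, 0]) cube([110, 110, 1518]);
translate([369, 403, 179]) cube([2027, 110, 87]);
translate([369, 403, 1229]) cube([2027, 110, 87]);
translate([501, 513, 75]) cube([104, 22, 1359]);
translate([737, 513, 75]) cube([104, 22, 1359]);
translate([973, 513, 75]) cube([104, 22, 1359]);
translate([1209, 513, 75]) cube([104, 22, 1359]);
translate([1445, 513, 75]) cube([104, 22, 1359]);
translate([1681, 513, 75]) cube([104, 22, 1359]);
translate([1917, 513, 75]) cube([104, 22, 1359]);
translate([2153, 513, 75]) cube([104, 22, 1359]);
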